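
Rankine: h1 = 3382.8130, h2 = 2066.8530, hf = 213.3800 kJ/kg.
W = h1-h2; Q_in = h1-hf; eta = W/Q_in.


W = 1315.9600 kJ/kg
Q_in = 3169.4330 kJ/kg
eta = 0.4152 = 41.5204%

eta = 41.5204%


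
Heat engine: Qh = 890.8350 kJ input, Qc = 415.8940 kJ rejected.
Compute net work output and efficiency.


W = 890.8350 - 415.8940 = 474.9410 kJ
eta = 474.9410 / 890.8350 = 0.5331 = 53.3141%

W = 474.9410 kJ, eta = 53.3141%


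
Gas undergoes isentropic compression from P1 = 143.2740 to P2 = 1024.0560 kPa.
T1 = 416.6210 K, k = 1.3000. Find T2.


(k-1)/k = 0.2308
(P2/P1)^exp = 1.5744
T2 = 416.6210 * 1.5744 = 655.9250 K

655.9250 K


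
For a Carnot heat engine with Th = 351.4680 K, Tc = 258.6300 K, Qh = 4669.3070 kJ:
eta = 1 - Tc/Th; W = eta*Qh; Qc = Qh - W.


eta = 1 - 258.6300/351.4680 = 0.2641
W = 0.2641 * 4669.3070 = 1233.3673 kJ
Qc = 4669.3070 - 1233.3673 = 3435.9397 kJ

eta = 26.4144%, W = 1233.3673 kJ, Qc = 3435.9397 kJ


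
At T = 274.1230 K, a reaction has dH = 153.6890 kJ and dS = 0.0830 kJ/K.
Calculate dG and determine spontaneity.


T*dS = 274.1230 * 0.0830 = 22.7522 kJ
dG = 153.6890 - 22.7522 = 130.9368 kJ (non-spontaneous)

dG = 130.9368 kJ, non-spontaneous


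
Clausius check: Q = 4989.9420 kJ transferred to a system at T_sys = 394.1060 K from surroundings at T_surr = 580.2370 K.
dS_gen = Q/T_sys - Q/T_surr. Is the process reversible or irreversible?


dS_sys = 4989.9420/394.1060 = 12.6614 kJ/K
dS_surr = -4989.9420/580.2370 = -8.5998 kJ/K
dS_gen = 12.6614 - 8.5998 = 4.0616 kJ/K (irreversible)

dS_gen = 4.0616 kJ/K, irreversible


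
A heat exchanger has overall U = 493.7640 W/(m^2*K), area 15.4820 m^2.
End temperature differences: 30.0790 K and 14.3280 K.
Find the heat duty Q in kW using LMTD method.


LMTD = 21.2389 K
Q = 493.7640 * 15.4820 * 21.2389 = 162359.6511 W = 162.3597 kW

162.3597 kW


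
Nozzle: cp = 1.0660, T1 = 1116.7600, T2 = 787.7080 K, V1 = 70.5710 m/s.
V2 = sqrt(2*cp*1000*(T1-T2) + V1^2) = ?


dT = 329.0520 K
2*cp*1000*dT = 701538.8640
V1^2 = 4980.2660
V2 = sqrt(706519.1300) = 840.5469 m/s

840.5469 m/s


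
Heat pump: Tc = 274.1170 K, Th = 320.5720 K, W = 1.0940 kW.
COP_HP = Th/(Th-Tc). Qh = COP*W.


COP = 320.5720 / 46.4550 = 6.9007
Qh = 6.9007 * 1.0940 = 7.5494 kW

COP = 6.9007, Qh = 7.5494 kW


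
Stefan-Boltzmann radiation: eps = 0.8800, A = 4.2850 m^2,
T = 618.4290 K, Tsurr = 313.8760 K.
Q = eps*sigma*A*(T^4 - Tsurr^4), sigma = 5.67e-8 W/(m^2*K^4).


T^4 = 1.4627e+11
Tsurr^4 = 9.7058e+09
Q = 0.8800 * 5.67e-8 * 4.2850 * 1.3657e+11 = 29198.3132 W

29198.3132 W


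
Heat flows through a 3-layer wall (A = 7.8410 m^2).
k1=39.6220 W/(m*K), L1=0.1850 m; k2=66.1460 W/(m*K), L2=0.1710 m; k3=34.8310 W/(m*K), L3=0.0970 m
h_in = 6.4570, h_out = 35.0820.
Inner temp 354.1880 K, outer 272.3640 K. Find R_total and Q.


R_conv_in = 1/(6.4570*7.8410) = 0.0198
R_1 = 0.1850/(39.6220*7.8410) = 0.0006
R_2 = 0.1710/(66.1460*7.8410) = 0.0003
R_3 = 0.0970/(34.8310*7.8410) = 0.0004
R_conv_out = 1/(35.0820*7.8410) = 0.0036
R_total = 0.0247 K/W
Q = 81.8240 / 0.0247 = 3317.1346 W

R_total = 0.0247 K/W, Q = 3317.1346 W


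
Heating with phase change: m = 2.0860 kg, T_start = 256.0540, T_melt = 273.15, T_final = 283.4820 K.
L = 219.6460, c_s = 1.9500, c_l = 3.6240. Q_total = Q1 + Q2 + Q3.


Q1 (sensible, solid) = 2.0860 * 1.9500 * 17.0960 = 69.5414 kJ
Q2 (latent) = 2.0860 * 219.6460 = 458.1816 kJ
Q3 (sensible, liquid) = 2.0860 * 3.6240 * 10.3320 = 78.1064 kJ
Q_total = 605.8294 kJ

605.8294 kJ


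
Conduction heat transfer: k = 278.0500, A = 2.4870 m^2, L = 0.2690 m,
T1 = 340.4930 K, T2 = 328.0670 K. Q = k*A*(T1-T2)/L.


dT = 12.4260 K
Q = 278.0500 * 2.4870 * 12.4260 / 0.2690 = 31943.1510 W

31943.1510 W


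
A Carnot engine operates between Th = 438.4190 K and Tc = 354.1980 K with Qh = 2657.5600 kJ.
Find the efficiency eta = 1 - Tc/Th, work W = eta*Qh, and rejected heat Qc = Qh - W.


eta = 1 - 354.1980/438.4190 = 0.1921
W = 0.1921 * 2657.5600 = 510.5216 kJ
Qc = 2657.5600 - 510.5216 = 2147.0384 kJ

eta = 19.2102%, W = 510.5216 kJ, Qc = 2147.0384 kJ


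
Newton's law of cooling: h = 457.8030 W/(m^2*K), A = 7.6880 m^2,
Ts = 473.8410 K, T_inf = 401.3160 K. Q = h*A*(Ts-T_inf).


dT = 72.5250 K
Q = 457.8030 * 7.6880 * 72.5250 = 255258.2259 W

255258.2259 W


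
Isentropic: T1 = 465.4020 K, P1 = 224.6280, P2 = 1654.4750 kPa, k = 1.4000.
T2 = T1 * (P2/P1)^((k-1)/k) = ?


(k-1)/k = 0.2857
(P2/P1)^exp = 1.7692
T2 = 465.4020 * 1.7692 = 823.3768 K

823.3768 K


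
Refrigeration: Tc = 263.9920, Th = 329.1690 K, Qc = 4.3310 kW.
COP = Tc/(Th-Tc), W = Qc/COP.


COP = 263.9920 / 65.1770 = 4.0504
W = 4.3310 / 4.0504 = 1.0693 kW

COP = 4.0504, W = 1.0693 kW


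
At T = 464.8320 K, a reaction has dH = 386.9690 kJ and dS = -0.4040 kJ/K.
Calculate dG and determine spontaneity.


T*dS = 464.8320 * -0.4040 = -187.7921 kJ
dG = 386.9690 + 187.7921 = 574.7611 kJ (non-spontaneous)

dG = 574.7611 kJ, non-spontaneous


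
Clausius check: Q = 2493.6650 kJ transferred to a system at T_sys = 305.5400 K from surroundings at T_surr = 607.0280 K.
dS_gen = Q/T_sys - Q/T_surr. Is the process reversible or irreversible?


dS_sys = 2493.6650/305.5400 = 8.1615 kJ/K
dS_surr = -2493.6650/607.0280 = -4.1080 kJ/K
dS_gen = 8.1615 - 4.1080 = 4.0535 kJ/K (irreversible)

dS_gen = 4.0535 kJ/K, irreversible


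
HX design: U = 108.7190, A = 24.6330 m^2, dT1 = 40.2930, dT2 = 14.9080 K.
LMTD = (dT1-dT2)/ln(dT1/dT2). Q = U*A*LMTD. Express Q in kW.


LMTD = 25.5310 K
Q = 108.7190 * 24.6330 * 25.5310 = 68374.0521 W = 68.3741 kW

68.3741 kW


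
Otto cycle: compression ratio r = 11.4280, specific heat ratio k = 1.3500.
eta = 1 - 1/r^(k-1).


r^(k-1) = 2.3458
eta = 1 - 1/2.3458 = 0.5737 = 57.3705%

57.3705%


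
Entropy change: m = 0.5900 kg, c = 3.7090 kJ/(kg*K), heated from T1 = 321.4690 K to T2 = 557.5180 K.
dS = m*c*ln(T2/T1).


T2/T1 = 1.7343
ln(T2/T1) = 0.5506
dS = 0.5900 * 3.7090 * 0.5506 = 1.2049 kJ/K

1.2049 kJ/K


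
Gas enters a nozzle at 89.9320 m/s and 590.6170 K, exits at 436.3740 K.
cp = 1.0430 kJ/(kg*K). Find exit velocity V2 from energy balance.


dT = 154.2430 K
2*cp*1000*dT = 321750.8980
V1^2 = 8087.7646
V2 = sqrt(329838.6626) = 574.3158 m/s

574.3158 m/s


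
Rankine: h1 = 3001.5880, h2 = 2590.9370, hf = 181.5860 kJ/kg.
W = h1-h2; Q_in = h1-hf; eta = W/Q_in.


W = 410.6510 kJ/kg
Q_in = 2820.0020 kJ/kg
eta = 0.1456 = 14.5621%

eta = 14.5621%


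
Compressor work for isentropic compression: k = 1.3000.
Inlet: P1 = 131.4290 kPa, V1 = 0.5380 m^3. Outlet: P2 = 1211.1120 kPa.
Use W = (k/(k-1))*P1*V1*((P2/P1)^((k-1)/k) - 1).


(k-1)/k = 0.2308
(P2/P1)^exp = 1.6695
W = 4.3333 * 131.4290 * 0.5380 * (1.6695 - 1) = 205.1250 kJ

205.1250 kJ


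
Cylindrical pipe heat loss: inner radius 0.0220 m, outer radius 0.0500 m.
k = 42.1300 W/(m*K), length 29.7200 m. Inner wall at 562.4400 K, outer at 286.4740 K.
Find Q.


dT = 275.9660 K
ln(ro/ri) = 0.8210
Q = 2*pi*42.1300*29.7200*275.9660 / 0.8210 = 2644495.5583 W

2644495.5583 W


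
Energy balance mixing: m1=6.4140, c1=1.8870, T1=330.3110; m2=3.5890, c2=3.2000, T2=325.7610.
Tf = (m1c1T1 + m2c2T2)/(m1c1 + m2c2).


num = 7739.1260
den = 23.5880
Tf = 328.0956 K

328.0956 K


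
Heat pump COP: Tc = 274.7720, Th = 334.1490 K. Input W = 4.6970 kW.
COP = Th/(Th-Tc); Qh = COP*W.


COP = 334.1490 / 59.3770 = 5.6276
Qh = 5.6276 * 4.6970 = 26.4328 kW

COP = 5.6276, Qh = 26.4328 kW


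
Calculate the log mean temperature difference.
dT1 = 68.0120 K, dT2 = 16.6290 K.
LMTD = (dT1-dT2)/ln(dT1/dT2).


dT1/dT2 = 4.0900
ln(dT1/dT2) = 1.4085
LMTD = 51.3830 / 1.4085 = 36.4797 K

36.4797 K


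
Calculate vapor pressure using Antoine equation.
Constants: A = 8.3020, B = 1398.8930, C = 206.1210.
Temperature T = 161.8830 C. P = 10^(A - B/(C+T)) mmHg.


C+T = 368.0040
B/(C+T) = 3.8013
log10(P) = 8.3020 - 3.8013 = 4.5007
P = 10^4.5007 = 31673.9075 mmHg

31673.9075 mmHg


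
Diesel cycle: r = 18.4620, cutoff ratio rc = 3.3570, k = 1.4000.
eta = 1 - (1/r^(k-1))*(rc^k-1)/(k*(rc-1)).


r^(k-1) = 3.2100
rc^k = 5.4492
eta = 0.5800 = 57.9969%

57.9969%


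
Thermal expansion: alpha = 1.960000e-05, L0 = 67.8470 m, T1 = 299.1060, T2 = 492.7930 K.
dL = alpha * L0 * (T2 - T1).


dT = 193.6870 K
dL = 1.960000e-05 * 67.8470 * 193.6870 = 0.257565 m
L_final = 68.104565 m

dL = 0.257565 m


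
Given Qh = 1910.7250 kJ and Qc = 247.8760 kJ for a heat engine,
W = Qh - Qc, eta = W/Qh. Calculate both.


W = 1910.7250 - 247.8760 = 1662.8490 kJ
eta = 1662.8490 / 1910.7250 = 0.8703 = 87.0271%

W = 1662.8490 kJ, eta = 87.0271%


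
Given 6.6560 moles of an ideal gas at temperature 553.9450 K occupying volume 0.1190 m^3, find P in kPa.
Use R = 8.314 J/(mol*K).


P = nRT/V = 6.6560 * 8.314 * 553.9450 / 0.1190
= 30654.1995 / 0.1190 = 257598.3155 Pa = 257.5983 kPa

257.5983 kPa


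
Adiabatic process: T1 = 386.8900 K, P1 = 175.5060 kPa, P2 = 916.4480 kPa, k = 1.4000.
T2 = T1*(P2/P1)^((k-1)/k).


(k-1)/k = 0.2857
(P2/P1)^exp = 1.6036
T2 = 386.8900 * 1.6036 = 620.4085 K

620.4085 K


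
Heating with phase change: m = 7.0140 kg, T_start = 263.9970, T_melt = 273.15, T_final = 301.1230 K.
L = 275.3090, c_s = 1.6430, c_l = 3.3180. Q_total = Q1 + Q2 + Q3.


Q1 (sensible, solid) = 7.0140 * 1.6430 * 9.1530 = 105.4792 kJ
Q2 (latent) = 7.0140 * 275.3090 = 1931.0173 kJ
Q3 (sensible, liquid) = 7.0140 * 3.3180 * 27.9730 = 651.0003 kJ
Q_total = 2687.4968 kJ

2687.4968 kJ


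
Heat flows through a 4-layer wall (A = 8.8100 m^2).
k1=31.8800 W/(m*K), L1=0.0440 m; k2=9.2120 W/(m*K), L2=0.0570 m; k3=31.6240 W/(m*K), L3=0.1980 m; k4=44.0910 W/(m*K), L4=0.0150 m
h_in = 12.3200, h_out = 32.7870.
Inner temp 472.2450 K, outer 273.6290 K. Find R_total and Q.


R_conv_in = 1/(12.3200*8.8100) = 0.0092
R_1 = 0.0440/(31.8800*8.8100) = 0.0002
R_2 = 0.0570/(9.2120*8.8100) = 0.0007
R_3 = 0.1980/(31.6240*8.8100) = 0.0007
R_4 = 0.0150/(44.0910*8.8100) = 3.8616e-05
R_conv_out = 1/(32.7870*8.8100) = 0.0035
R_total = 0.0143 K/W
Q = 198.6160 / 0.0143 = 13905.2621 W

R_total = 0.0143 K/W, Q = 13905.2621 W


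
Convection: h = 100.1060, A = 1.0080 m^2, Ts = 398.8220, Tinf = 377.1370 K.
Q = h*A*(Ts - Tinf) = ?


dT = 21.6850 K
Q = 100.1060 * 1.0080 * 21.6850 = 2188.1650 W

2188.1650 W


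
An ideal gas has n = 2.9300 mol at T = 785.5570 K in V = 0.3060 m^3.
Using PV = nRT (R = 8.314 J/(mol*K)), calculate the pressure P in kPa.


P = nRT/V = 2.9300 * 8.314 * 785.5570 / 0.3060
= 19136.1842 / 0.3060 = 62536.5498 Pa = 62.5365 kPa

62.5365 kPa


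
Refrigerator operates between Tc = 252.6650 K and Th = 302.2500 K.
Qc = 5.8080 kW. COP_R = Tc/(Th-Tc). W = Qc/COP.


COP = 252.6650 / 49.5850 = 5.0956
W = 5.8080 / 5.0956 = 1.1398 kW

COP = 5.0956, W = 1.1398 kW


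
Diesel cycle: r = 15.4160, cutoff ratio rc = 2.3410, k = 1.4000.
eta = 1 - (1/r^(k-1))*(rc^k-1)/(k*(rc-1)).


r^(k-1) = 2.9867
rc^k = 3.2897
eta = 0.5916 = 59.1642%

59.1642%


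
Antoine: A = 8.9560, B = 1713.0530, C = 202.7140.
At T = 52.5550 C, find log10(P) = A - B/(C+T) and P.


C+T = 255.2690
B/(C+T) = 6.7108
log10(P) = 8.9560 - 6.7108 = 2.2452
P = 10^2.2452 = 175.8832 mmHg

175.8832 mmHg


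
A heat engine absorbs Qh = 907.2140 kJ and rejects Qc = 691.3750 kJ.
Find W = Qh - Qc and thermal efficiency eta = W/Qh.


W = 907.2140 - 691.3750 = 215.8390 kJ
eta = 215.8390 / 907.2140 = 0.2379 = 23.7914%

W = 215.8390 kJ, eta = 23.7914%


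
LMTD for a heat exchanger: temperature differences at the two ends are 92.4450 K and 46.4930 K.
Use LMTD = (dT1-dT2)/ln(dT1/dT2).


dT1/dT2 = 1.9884
ln(dT1/dT2) = 0.6873
LMTD = 45.9520 / 0.6873 = 66.8575 K

66.8575 K


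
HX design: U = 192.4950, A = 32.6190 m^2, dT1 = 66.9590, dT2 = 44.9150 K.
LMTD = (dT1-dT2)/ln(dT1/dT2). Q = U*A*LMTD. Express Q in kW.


LMTD = 55.2054 K
Q = 192.4950 * 32.6190 * 55.2054 = 346634.4725 W = 346.6345 kW

346.6345 kW


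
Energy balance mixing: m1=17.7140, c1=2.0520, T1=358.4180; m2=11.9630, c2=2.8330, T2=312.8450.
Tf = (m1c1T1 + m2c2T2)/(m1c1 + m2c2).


num = 23630.8677
den = 70.2403
Tf = 336.4289 K

336.4289 K


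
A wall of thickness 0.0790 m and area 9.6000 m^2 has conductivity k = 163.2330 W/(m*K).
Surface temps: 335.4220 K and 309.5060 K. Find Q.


dT = 25.9160 K
Q = 163.2330 * 9.6000 * 25.9160 / 0.0790 = 514067.4140 W

514067.4140 W


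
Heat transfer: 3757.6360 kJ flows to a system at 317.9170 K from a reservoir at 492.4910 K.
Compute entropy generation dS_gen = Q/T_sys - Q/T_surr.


dS_sys = 3757.6360/317.9170 = 11.8196 kJ/K
dS_surr = -3757.6360/492.4910 = -7.6299 kJ/K
dS_gen = 11.8196 - 7.6299 = 4.1897 kJ/K (irreversible)

dS_gen = 4.1897 kJ/K, irreversible


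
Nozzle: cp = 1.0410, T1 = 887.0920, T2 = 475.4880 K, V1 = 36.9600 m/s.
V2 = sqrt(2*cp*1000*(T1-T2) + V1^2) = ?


dT = 411.6040 K
2*cp*1000*dT = 856959.5280
V1^2 = 1366.0416
V2 = sqrt(858325.5696) = 926.4586 m/s

926.4586 m/s


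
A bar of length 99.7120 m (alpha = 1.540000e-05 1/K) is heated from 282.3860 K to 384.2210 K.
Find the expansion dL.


dT = 101.8350 K
dL = 1.540000e-05 * 99.7120 * 101.8350 = 0.156374 m
L_final = 99.868374 m

dL = 0.156374 m


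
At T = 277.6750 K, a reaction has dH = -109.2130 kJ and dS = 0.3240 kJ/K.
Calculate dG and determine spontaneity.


T*dS = 277.6750 * 0.3240 = 89.9667 kJ
dG = -109.2130 - 89.9667 = -199.1797 kJ (spontaneous)

dG = -199.1797 kJ, spontaneous


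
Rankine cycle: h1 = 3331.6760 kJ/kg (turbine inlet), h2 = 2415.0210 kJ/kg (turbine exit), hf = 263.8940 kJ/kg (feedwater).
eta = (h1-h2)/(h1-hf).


W = 916.6550 kJ/kg
Q_in = 3067.7820 kJ/kg
eta = 0.2988 = 29.8801%

eta = 29.8801%


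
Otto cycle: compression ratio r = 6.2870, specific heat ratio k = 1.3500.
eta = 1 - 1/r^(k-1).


r^(k-1) = 1.9031
eta = 1 - 1/1.9031 = 0.4745 = 47.4534%

47.4534%


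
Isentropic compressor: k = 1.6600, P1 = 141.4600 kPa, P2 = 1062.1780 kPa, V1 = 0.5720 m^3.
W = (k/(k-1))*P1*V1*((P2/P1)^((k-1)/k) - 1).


(k-1)/k = 0.3976
(P2/P1)^exp = 2.2290
W = 2.5152 * 141.4600 * 0.5720 * (2.2290 - 1) = 250.1243 kJ

250.1243 kJ


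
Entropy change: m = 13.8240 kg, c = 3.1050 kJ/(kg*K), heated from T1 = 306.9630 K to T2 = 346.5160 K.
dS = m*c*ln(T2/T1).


T2/T1 = 1.1289
ln(T2/T1) = 0.1212
dS = 13.8240 * 3.1050 * 0.1212 = 5.2024 kJ/K

5.2024 kJ/K


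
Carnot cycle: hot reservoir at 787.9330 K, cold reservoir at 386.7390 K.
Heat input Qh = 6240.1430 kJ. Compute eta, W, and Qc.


eta = 1 - 386.7390/787.9330 = 0.5092
W = 0.5092 * 6240.1430 = 3177.3107 kJ
Qc = 6240.1430 - 3177.3107 = 3062.8323 kJ

eta = 50.9173%, W = 3177.3107 kJ, Qc = 3062.8323 kJ


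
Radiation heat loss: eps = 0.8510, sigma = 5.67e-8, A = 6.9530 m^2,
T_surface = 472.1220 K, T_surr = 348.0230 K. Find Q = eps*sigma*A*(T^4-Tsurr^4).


T^4 = 4.9684e+10
Tsurr^4 = 1.4670e+10
Q = 0.8510 * 5.67e-8 * 6.9530 * 3.5014e+10 = 11746.9858 W

11746.9858 W


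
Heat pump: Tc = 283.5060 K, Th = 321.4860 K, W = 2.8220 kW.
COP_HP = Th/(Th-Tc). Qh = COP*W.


COP = 321.4860 / 37.9800 = 8.4646
Qh = 8.4646 * 2.8220 = 23.8871 kW

COP = 8.4646, Qh = 23.8871 kW


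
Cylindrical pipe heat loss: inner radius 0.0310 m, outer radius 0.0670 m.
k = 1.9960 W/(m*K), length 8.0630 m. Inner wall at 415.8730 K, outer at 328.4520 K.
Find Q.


dT = 87.4210 K
ln(ro/ri) = 0.7707
Q = 2*pi*1.9960*8.0630*87.4210 / 0.7707 = 11470.0266 W

11470.0266 W


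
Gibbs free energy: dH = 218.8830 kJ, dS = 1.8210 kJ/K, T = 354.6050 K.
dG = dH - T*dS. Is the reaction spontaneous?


T*dS = 354.6050 * 1.8210 = 645.7357 kJ
dG = 218.8830 - 645.7357 = -426.8527 kJ (spontaneous)

dG = -426.8527 kJ, spontaneous


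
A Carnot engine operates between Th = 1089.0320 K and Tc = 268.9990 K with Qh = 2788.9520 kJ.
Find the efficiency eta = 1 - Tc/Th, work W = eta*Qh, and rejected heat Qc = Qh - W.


eta = 1 - 268.9990/1089.0320 = 0.7530
W = 0.7530 * 2788.9520 = 2100.0601 kJ
Qc = 2788.9520 - 2100.0601 = 688.8919 kJ

eta = 75.2993%, W = 2100.0601 kJ, Qc = 688.8919 kJ


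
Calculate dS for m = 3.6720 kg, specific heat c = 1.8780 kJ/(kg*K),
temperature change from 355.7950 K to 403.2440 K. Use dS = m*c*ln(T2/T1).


T2/T1 = 1.1334
ln(T2/T1) = 0.1252
dS = 3.6720 * 1.8780 * 0.1252 = 0.8633 kJ/K

0.8633 kJ/K


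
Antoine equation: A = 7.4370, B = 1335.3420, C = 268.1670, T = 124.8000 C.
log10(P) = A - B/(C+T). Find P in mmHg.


C+T = 392.9670
B/(C+T) = 3.3981
log10(P) = 7.4370 - 3.3981 = 4.0389
P = 10^4.0389 = 10936.9914 mmHg

10936.9914 mmHg


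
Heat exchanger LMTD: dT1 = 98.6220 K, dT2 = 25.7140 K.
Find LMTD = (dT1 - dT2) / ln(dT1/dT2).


dT1/dT2 = 3.8353
ln(dT1/dT2) = 1.3443
LMTD = 72.9080 / 1.3443 = 54.2366 K

54.2366 K


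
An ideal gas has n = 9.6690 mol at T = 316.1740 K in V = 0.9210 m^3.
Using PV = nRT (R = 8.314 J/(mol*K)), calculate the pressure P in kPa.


P = nRT/V = 9.6690 * 8.314 * 316.1740 / 0.9210
= 25416.6164 / 0.9210 = 27596.7605 Pa = 27.5968 kPa

27.5968 kPa


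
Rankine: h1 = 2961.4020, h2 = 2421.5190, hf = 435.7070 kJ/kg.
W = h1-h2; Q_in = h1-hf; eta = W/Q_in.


W = 539.8830 kJ/kg
Q_in = 2525.6950 kJ/kg
eta = 0.2138 = 21.3756%

eta = 21.3756%


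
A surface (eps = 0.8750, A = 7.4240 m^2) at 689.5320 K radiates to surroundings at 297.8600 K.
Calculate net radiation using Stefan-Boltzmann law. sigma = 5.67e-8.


T^4 = 2.2606e+11
Tsurr^4 = 7.8713e+09
Q = 0.8750 * 5.67e-8 * 7.4240 * 2.1819e+11 = 80362.7909 W

80362.7909 W


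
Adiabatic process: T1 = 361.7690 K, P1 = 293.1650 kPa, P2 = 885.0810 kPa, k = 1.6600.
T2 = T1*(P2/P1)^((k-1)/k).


(k-1)/k = 0.3976
(P2/P1)^exp = 1.5516
T2 = 361.7690 * 1.5516 = 561.3366 K

561.3366 K


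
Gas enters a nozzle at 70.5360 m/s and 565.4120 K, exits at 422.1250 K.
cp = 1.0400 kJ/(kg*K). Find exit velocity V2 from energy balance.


dT = 143.2870 K
2*cp*1000*dT = 298036.9600
V1^2 = 4975.3273
V2 = sqrt(303012.2873) = 550.4655 m/s

550.4655 m/s


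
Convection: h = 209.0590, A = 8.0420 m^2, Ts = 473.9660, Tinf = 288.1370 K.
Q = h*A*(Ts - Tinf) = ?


dT = 185.8290 K
Q = 209.0590 * 8.0420 * 185.8290 = 312425.4667 W

312425.4667 W


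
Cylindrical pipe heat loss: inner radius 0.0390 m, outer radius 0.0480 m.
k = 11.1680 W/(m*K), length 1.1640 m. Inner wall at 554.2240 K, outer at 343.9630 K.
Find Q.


dT = 210.2610 K
ln(ro/ri) = 0.2076
Q = 2*pi*11.1680*1.1640*210.2610 / 0.2076 = 82709.8604 W

82709.8604 W


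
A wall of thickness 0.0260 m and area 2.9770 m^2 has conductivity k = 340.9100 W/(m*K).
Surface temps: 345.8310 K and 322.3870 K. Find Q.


dT = 23.4440 K
Q = 340.9100 * 2.9770 * 23.4440 / 0.0260 = 915117.6676 W

915117.6676 W


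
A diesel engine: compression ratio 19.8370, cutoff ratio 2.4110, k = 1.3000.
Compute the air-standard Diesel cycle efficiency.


r^(k-1) = 2.4504
rc^k = 3.1395
eta = 0.5240 = 52.4015%

52.4015%


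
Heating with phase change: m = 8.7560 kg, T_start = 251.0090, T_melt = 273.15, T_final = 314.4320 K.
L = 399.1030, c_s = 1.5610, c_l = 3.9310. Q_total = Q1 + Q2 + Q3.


Q1 (sensible, solid) = 8.7560 * 1.5610 * 22.1410 = 302.6258 kJ
Q2 (latent) = 8.7560 * 399.1030 = 3494.5459 kJ
Q3 (sensible, liquid) = 8.7560 * 3.9310 * 41.2820 = 1420.9197 kJ
Q_total = 5218.0913 kJ

5218.0913 kJ


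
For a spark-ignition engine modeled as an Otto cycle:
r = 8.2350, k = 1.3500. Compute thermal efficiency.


r^(k-1) = 2.0916
eta = 1 - 1/2.0916 = 0.5219 = 52.1901%

52.1901%


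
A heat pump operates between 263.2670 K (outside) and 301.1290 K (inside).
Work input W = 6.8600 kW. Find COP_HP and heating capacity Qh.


COP = 301.1290 / 37.8620 = 7.9533
Qh = 7.9533 * 6.8600 = 54.5598 kW

COP = 7.9533, Qh = 54.5598 kW


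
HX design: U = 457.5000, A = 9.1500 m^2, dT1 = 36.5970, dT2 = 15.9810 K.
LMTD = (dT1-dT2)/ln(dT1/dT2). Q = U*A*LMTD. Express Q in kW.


LMTD = 24.8815 K
Q = 457.5000 * 9.1500 * 24.8815 = 104157.2774 W = 104.1573 kW

104.1573 kW


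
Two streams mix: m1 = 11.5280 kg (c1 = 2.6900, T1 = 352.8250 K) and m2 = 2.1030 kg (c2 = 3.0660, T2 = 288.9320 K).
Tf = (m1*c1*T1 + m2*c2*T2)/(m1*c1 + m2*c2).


num = 12804.1913
den = 37.4581
Tf = 341.8269 K

341.8269 K


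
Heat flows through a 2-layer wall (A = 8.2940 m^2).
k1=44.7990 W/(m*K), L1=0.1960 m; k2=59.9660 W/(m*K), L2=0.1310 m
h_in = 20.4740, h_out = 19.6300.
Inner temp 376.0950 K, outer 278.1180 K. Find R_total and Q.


R_conv_in = 1/(20.4740*8.2940) = 0.0059
R_1 = 0.1960/(44.7990*8.2940) = 0.0005
R_2 = 0.1310/(59.9660*8.2940) = 0.0003
R_conv_out = 1/(19.6300*8.2940) = 0.0061
R_total = 0.0128 K/W
Q = 97.9770 / 0.0128 = 7641.4008 W

R_total = 0.0128 K/W, Q = 7641.4008 W


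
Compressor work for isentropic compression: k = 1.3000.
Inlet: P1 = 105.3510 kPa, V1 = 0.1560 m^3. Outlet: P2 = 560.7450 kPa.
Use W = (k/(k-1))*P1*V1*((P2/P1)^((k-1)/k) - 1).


(k-1)/k = 0.2308
(P2/P1)^exp = 1.4708
W = 4.3333 * 105.3510 * 0.1560 * (1.4708 - 1) = 33.5325 kJ

33.5325 kJ


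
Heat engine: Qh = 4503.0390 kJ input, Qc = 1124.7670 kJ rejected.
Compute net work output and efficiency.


W = 4503.0390 - 1124.7670 = 3378.2720 kJ
eta = 3378.2720 / 4503.0390 = 0.7502 = 75.0220%

W = 3378.2720 kJ, eta = 75.0220%


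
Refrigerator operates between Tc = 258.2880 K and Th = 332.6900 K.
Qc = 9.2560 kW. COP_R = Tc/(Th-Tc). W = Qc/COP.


COP = 258.2880 / 74.4020 = 3.4715
W = 9.2560 / 3.4715 = 2.6663 kW

COP = 3.4715, W = 2.6663 kW


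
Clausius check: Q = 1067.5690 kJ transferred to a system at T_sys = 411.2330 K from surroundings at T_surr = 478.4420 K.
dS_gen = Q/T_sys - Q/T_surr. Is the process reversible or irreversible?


dS_sys = 1067.5690/411.2330 = 2.5960 kJ/K
dS_surr = -1067.5690/478.4420 = -2.2313 kJ/K
dS_gen = 2.5960 - 2.2313 = 0.3647 kJ/K (irreversible)

dS_gen = 0.3647 kJ/K, irreversible


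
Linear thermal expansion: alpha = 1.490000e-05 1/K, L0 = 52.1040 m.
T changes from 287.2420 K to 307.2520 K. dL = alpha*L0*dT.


dT = 20.0100 K
dL = 1.490000e-05 * 52.1040 * 20.0100 = 0.015535 m
L_final = 52.119535 m

dL = 0.015535 m


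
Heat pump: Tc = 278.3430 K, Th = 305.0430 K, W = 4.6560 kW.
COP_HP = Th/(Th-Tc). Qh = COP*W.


COP = 305.0430 / 26.7000 = 11.4248
Qh = 11.4248 * 4.6560 = 53.1940 kW

COP = 11.4248, Qh = 53.1940 kW


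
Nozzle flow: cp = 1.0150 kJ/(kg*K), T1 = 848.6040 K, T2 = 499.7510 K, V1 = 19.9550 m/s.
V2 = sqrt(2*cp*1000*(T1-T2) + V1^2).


dT = 348.8530 K
2*cp*1000*dT = 708171.5900
V1^2 = 398.2020
V2 = sqrt(708569.7920) = 841.7659 m/s

841.7659 m/s


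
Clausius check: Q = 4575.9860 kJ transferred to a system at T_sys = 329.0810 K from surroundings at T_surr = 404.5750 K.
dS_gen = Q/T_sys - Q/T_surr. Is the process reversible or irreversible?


dS_sys = 4575.9860/329.0810 = 13.9053 kJ/K
dS_surr = -4575.9860/404.5750 = -11.3106 kJ/K
dS_gen = 13.9053 - 11.3106 = 2.5947 kJ/K (irreversible)

dS_gen = 2.5947 kJ/K, irreversible


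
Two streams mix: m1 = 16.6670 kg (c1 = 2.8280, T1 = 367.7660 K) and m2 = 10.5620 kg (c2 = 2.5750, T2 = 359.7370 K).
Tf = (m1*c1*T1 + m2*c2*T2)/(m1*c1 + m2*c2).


num = 27118.2053
den = 74.3314
Tf = 364.8283 K

364.8283 K


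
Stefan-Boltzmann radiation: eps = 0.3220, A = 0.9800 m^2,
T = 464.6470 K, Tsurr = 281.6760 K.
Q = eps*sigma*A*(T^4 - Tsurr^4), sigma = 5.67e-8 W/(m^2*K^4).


T^4 = 4.6611e+10
Tsurr^4 = 6.2951e+09
Q = 0.3220 * 5.67e-8 * 0.9800 * 4.0316e+10 = 721.3510 W

721.3510 W


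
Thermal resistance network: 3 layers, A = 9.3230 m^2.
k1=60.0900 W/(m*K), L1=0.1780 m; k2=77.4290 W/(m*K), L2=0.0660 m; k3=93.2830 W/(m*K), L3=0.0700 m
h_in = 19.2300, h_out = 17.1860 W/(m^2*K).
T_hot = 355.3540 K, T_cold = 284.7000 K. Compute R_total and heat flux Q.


R_conv_in = 1/(19.2300*9.3230) = 0.0056
R_1 = 0.1780/(60.0900*9.3230) = 0.0003
R_2 = 0.0660/(77.4290*9.3230) = 9.1429e-05
R_3 = 0.0700/(93.2830*9.3230) = 8.0490e-05
R_conv_out = 1/(17.1860*9.3230) = 0.0062
R_total = 0.0123 K/W
Q = 70.6540 / 0.0123 = 5740.1681 W

R_total = 0.0123 K/W, Q = 5740.1681 W


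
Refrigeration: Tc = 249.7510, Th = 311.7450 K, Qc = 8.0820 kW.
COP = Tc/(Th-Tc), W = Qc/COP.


COP = 249.7510 / 61.9940 = 4.0286
W = 8.0820 / 4.0286 = 2.0061 kW

COP = 4.0286, W = 2.0061 kW


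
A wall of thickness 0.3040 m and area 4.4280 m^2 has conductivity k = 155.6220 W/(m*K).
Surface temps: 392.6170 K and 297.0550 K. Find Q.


dT = 95.5620 K
Q = 155.6220 * 4.4280 * 95.5620 / 0.3040 = 216615.8601 W

216615.8601 W


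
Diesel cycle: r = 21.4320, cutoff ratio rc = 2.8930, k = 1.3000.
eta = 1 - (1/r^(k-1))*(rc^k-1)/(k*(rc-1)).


r^(k-1) = 2.5079
rc^k = 3.9788
eta = 0.5174 = 51.7353%

51.7353%


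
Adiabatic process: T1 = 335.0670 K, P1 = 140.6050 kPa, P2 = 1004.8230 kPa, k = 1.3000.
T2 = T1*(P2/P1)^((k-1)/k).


(k-1)/k = 0.2308
(P2/P1)^exp = 1.5743
T2 = 335.0670 * 1.5743 = 527.5080 K

527.5080 K


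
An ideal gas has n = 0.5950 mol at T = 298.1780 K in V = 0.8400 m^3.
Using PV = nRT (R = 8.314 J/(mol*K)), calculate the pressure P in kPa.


P = nRT/V = 0.5950 * 8.314 * 298.1780 / 0.8400
= 1475.0359 / 0.8400 = 1755.9951 Pa = 1.7560 kPa

1.7560 kPa


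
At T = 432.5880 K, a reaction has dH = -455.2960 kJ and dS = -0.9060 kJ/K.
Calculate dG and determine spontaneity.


T*dS = 432.5880 * -0.9060 = -391.9247 kJ
dG = -455.2960 + 391.9247 = -63.3713 kJ (spontaneous)

dG = -63.3713 kJ, spontaneous


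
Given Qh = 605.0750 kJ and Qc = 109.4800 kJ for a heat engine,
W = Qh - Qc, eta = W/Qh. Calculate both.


W = 605.0750 - 109.4800 = 495.5950 kJ
eta = 495.5950 / 605.0750 = 0.8191 = 81.9064%

W = 495.5950 kJ, eta = 81.9064%


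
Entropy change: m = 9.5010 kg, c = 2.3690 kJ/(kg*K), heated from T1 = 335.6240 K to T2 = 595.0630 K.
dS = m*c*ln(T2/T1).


T2/T1 = 1.7730
ln(T2/T1) = 0.5727
dS = 9.5010 * 2.3690 * 0.5727 = 12.8897 kJ/K

12.8897 kJ/K


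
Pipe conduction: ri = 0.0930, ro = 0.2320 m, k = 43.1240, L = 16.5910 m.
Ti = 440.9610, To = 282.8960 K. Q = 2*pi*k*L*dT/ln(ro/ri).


dT = 158.0650 K
ln(ro/ri) = 0.9141
Q = 2*pi*43.1240*16.5910*158.0650 / 0.9141 = 777312.1924 W

777312.1924 W


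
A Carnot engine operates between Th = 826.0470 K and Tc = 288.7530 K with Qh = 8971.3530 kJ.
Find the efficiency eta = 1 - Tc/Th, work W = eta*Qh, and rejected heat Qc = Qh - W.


eta = 1 - 288.7530/826.0470 = 0.6504
W = 0.6504 * 8971.3530 = 5835.3267 kJ
Qc = 8971.3530 - 5835.3267 = 3136.0263 kJ

eta = 65.0440%, W = 5835.3267 kJ, Qc = 3136.0263 kJ


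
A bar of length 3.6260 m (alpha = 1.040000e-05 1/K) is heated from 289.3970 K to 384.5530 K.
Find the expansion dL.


dT = 95.1560 K
dL = 1.040000e-05 * 3.6260 * 95.1560 = 0.003588 m
L_final = 3.629588 m

dL = 0.003588 m


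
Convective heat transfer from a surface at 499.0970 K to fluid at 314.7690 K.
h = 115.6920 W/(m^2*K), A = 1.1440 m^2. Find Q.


dT = 184.3280 K
Q = 115.6920 * 1.1440 * 184.3280 = 24396.1146 W

24396.1146 W


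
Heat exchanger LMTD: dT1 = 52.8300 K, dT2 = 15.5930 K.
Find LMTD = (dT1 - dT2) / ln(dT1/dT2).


dT1/dT2 = 3.3881
ln(dT1/dT2) = 1.2203
LMTD = 37.2370 / 1.2203 = 30.5157 K

30.5157 K


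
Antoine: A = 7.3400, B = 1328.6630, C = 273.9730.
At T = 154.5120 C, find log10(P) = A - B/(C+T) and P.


C+T = 428.4850
B/(C+T) = 3.1008
log10(P) = 7.3400 - 3.1008 = 4.2392
P = 10^4.2392 = 17344.4686 mmHg

17344.4686 mmHg


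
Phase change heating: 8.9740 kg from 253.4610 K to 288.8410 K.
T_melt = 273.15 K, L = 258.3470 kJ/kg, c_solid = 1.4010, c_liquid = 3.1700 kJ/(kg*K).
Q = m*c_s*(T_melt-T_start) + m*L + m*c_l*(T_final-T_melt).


Q1 (sensible, solid) = 8.9740 * 1.4010 * 19.6890 = 247.5414 kJ
Q2 (latent) = 8.9740 * 258.3470 = 2318.4060 kJ
Q3 (sensible, liquid) = 8.9740 * 3.1700 * 15.6910 = 446.3710 kJ
Q_total = 3012.3184 kJ

3012.3184 kJ


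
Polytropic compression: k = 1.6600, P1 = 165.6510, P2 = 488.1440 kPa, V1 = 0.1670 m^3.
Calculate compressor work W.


(k-1)/k = 0.3976
(P2/P1)^exp = 1.5368
W = 2.5152 * 165.6510 * 0.1670 * (1.5368 - 1) = 37.3480 kJ

37.3480 kJ


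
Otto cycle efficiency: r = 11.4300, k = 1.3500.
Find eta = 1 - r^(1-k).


r^(k-1) = 2.3459
eta = 1 - 1/2.3459 = 0.5737 = 57.3731%

57.3731%


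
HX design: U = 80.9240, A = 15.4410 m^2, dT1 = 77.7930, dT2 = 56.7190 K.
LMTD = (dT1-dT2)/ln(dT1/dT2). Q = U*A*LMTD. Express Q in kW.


LMTD = 66.7021 K
Q = 80.9240 * 15.4410 * 66.7021 = 83347.4084 W = 83.3474 kW

83.3474 kW


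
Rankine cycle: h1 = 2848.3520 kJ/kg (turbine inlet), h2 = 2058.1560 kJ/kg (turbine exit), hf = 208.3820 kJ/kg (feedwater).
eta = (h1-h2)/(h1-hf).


W = 790.1960 kJ/kg
Q_in = 2639.9700 kJ/kg
eta = 0.2993 = 29.9320%

eta = 29.9320%


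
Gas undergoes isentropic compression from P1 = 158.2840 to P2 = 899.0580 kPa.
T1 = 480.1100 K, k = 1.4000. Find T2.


(k-1)/k = 0.2857
(P2/P1)^exp = 1.6426
T2 = 480.1100 * 1.6426 = 788.6231 K

788.6231 K


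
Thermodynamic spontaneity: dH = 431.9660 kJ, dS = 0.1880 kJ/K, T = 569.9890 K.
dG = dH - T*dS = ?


T*dS = 569.9890 * 0.1880 = 107.1579 kJ
dG = 431.9660 - 107.1579 = 324.8081 kJ (non-spontaneous)

dG = 324.8081 kJ, non-spontaneous


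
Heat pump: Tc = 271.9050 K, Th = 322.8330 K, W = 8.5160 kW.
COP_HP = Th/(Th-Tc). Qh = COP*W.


COP = 322.8330 / 50.9280 = 6.3390
Qh = 6.3390 * 8.5160 = 53.9830 kW

COP = 6.3390, Qh = 53.9830 kW


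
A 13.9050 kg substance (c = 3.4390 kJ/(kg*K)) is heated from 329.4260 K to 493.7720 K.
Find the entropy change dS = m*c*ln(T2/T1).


T2/T1 = 1.4989
ln(T2/T1) = 0.4047
dS = 13.9050 * 3.4390 * 0.4047 = 19.3535 kJ/K

19.3535 kJ/K


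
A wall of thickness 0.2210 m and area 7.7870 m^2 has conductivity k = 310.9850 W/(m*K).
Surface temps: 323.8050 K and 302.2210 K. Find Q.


dT = 21.5840 K
Q = 310.9850 * 7.7870 * 21.5840 / 0.2210 = 236509.8732 W

236509.8732 W


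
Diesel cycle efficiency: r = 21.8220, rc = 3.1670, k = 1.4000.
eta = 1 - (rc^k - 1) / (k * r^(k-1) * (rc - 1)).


r^(k-1) = 3.4321
rc^k = 5.0224
eta = 0.6137 = 61.3690%

61.3690%


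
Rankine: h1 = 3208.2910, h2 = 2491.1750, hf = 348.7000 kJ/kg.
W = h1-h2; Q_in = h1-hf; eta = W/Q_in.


W = 717.1160 kJ/kg
Q_in = 2859.5910 kJ/kg
eta = 0.2508 = 25.0776%

eta = 25.0776%


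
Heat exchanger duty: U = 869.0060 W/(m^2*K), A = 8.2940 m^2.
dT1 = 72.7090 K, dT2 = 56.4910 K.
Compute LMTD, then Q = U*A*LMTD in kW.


LMTD = 64.2593 K
Q = 869.0060 * 8.2940 * 64.2593 = 463150.9493 W = 463.1509 kW

463.1509 kW


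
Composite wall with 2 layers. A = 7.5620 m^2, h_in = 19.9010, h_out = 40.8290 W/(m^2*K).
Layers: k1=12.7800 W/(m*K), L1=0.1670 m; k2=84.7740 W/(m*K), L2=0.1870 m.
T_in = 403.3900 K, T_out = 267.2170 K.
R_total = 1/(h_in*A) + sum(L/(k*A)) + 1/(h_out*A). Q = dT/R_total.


R_conv_in = 1/(19.9010*7.5620) = 0.0066
R_1 = 0.1670/(12.7800*7.5620) = 0.0017
R_2 = 0.1870/(84.7740*7.5620) = 0.0003
R_conv_out = 1/(40.8290*7.5620) = 0.0032
R_total = 0.0119 K/W
Q = 136.1730 / 0.0119 = 11439.7425 W

R_total = 0.0119 K/W, Q = 11439.7425 W


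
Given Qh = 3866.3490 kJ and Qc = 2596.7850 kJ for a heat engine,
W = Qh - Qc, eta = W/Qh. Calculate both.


W = 3866.3490 - 2596.7850 = 1269.5640 kJ
eta = 1269.5640 / 3866.3490 = 0.3284 = 32.8362%

W = 1269.5640 kJ, eta = 32.8362%


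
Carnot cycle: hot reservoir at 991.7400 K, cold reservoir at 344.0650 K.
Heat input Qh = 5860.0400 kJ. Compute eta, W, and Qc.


eta = 1 - 344.0650/991.7400 = 0.6531
W = 0.6531 * 5860.0400 = 3827.0125 kJ
Qc = 5860.0400 - 3827.0125 = 2033.0275 kJ

eta = 65.3069%, W = 3827.0125 kJ, Qc = 2033.0275 kJ


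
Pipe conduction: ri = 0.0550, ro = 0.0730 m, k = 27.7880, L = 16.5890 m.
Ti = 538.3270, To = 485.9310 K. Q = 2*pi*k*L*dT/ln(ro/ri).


dT = 52.3960 K
ln(ro/ri) = 0.2831
Q = 2*pi*27.7880*16.5890*52.3960 / 0.2831 = 536013.0377 W

536013.0377 W


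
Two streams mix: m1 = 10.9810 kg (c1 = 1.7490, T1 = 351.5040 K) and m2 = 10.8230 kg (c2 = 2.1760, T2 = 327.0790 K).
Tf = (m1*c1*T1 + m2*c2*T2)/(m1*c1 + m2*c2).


num = 14453.8924
den = 42.7566
Tf = 338.0504 K

338.0504 K


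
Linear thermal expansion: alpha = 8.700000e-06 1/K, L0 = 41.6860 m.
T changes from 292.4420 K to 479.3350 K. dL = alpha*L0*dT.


dT = 186.8930 K
dL = 8.700000e-06 * 41.6860 * 186.8930 = 0.067780 m
L_final = 41.753780 m

dL = 0.067780 m


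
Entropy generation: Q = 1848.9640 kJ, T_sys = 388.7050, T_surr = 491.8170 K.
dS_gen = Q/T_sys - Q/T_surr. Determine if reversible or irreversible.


dS_sys = 1848.9640/388.7050 = 4.7567 kJ/K
dS_surr = -1848.9640/491.8170 = -3.7595 kJ/K
dS_gen = 4.7567 - 3.7595 = 0.9973 kJ/K (irreversible)

dS_gen = 0.9973 kJ/K, irreversible


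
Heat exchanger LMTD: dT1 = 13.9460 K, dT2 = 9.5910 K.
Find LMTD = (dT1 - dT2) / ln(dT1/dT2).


dT1/dT2 = 1.4541
ln(dT1/dT2) = 0.3744
LMTD = 4.3550 / 0.3744 = 11.6330 K

11.6330 K


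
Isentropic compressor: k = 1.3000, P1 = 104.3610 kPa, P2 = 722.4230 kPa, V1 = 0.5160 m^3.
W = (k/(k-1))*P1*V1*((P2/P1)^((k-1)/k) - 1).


(k-1)/k = 0.2308
(P2/P1)^exp = 1.5628
W = 4.3333 * 104.3610 * 0.5160 * (1.5628 - 1) = 131.3311 kJ

131.3311 kJ


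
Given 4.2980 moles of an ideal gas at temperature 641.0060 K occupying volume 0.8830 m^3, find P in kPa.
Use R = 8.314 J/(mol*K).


P = nRT/V = 4.2980 * 8.314 * 641.0060 / 0.8830
= 22905.4341 / 0.8830 = 25940.4689 Pa = 25.9405 kPa

25.9405 kPa


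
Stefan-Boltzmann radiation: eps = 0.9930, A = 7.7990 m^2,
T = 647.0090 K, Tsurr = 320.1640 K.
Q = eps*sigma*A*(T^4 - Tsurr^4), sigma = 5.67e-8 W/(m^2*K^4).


T^4 = 1.7524e+11
Tsurr^4 = 1.0507e+10
Q = 0.9930 * 5.67e-8 * 7.7990 * 1.6474e+11 = 72336.8633 W

72336.8633 W


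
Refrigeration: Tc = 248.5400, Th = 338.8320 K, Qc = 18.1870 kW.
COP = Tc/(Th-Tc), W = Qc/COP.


COP = 248.5400 / 90.2920 = 2.7526
W = 18.1870 / 2.7526 = 6.6071 kW

COP = 2.7526, W = 6.6071 kW


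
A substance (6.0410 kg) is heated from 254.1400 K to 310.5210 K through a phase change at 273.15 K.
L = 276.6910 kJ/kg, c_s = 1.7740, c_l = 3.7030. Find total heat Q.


Q1 (sensible, solid) = 6.0410 * 1.7740 * 19.0100 = 203.7251 kJ
Q2 (latent) = 6.0410 * 276.6910 = 1671.4903 kJ
Q3 (sensible, liquid) = 6.0410 * 3.7030 * 37.3710 = 835.9827 kJ
Q_total = 2711.1981 kJ

2711.1981 kJ


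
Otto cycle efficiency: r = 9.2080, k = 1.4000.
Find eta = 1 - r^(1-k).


r^(k-1) = 2.4303
eta = 1 - 1/2.4303 = 0.5885 = 58.8534%

58.8534%


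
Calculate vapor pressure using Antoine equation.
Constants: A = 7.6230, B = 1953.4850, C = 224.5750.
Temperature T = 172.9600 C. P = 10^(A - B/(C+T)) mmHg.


C+T = 397.5350
B/(C+T) = 4.9140
log10(P) = 7.6230 - 4.9140 = 2.7090
P = 10^2.7090 = 511.6877 mmHg

511.6877 mmHg


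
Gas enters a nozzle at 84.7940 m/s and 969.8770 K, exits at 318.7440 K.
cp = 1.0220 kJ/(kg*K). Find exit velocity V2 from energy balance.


dT = 651.1330 K
2*cp*1000*dT = 1330915.8520
V1^2 = 7190.0224
V2 = sqrt(1338105.8744) = 1156.7653 m/s

1156.7653 m/s


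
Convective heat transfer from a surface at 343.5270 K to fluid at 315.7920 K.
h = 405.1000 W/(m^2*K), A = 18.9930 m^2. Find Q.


dT = 27.7350 K
Q = 405.1000 * 18.9930 * 27.7350 = 213394.8734 W

213394.8734 W


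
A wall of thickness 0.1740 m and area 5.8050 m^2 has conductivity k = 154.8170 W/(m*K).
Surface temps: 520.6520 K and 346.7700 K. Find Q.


dT = 173.8820 K
Q = 154.8170 * 5.8050 * 173.8820 / 0.1740 = 898103.2132 W

898103.2132 W


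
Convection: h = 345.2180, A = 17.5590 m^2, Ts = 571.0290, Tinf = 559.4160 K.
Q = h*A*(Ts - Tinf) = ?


dT = 11.6130 K
Q = 345.2180 * 17.5590 * 11.6130 = 70394.3231 W

70394.3231 W


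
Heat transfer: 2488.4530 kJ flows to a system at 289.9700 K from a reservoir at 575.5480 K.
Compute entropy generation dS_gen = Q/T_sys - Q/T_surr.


dS_sys = 2488.4530/289.9700 = 8.5818 kJ/K
dS_surr = -2488.4530/575.5480 = -4.3236 kJ/K
dS_gen = 8.5818 - 4.3236 = 4.2581 kJ/K (irreversible)

dS_gen = 4.2581 kJ/K, irreversible


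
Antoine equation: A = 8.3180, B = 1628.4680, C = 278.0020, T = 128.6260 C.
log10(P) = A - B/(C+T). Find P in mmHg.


C+T = 406.6280
B/(C+T) = 4.0048
log10(P) = 8.3180 - 4.0048 = 4.3132
P = 10^4.3132 = 20567.8884 mmHg

20567.8884 mmHg


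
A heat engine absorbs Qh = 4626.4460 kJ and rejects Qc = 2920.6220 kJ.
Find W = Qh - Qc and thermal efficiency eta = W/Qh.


W = 4626.4460 - 2920.6220 = 1705.8240 kJ
eta = 1705.8240 / 4626.4460 = 0.3687 = 36.8712%

W = 1705.8240 kJ, eta = 36.8712%


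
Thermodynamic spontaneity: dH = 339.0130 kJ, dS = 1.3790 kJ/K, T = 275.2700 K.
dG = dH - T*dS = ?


T*dS = 275.2700 * 1.3790 = 379.5973 kJ
dG = 339.0130 - 379.5973 = -40.5843 kJ (spontaneous)

dG = -40.5843 kJ, spontaneous


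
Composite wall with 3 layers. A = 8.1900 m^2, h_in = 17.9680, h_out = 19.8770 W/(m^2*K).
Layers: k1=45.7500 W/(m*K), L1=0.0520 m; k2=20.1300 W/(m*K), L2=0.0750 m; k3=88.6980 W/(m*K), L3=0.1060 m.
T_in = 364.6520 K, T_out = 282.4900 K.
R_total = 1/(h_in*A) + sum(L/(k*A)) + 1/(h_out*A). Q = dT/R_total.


R_conv_in = 1/(17.9680*8.1900) = 0.0068
R_1 = 0.0520/(45.7500*8.1900) = 0.0001
R_2 = 0.0750/(20.1300*8.1900) = 0.0005
R_3 = 0.1060/(88.6980*8.1900) = 0.0001
R_conv_out = 1/(19.8770*8.1900) = 0.0061
R_total = 0.0137 K/W
Q = 82.1620 / 0.0137 = 6006.9506 W

R_total = 0.0137 K/W, Q = 6006.9506 W


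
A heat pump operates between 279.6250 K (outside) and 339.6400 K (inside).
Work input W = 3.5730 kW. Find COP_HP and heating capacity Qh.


COP = 339.6400 / 60.0150 = 5.6593
Qh = 5.6593 * 3.5730 = 20.2205 kW

COP = 5.6593, Qh = 20.2205 kW


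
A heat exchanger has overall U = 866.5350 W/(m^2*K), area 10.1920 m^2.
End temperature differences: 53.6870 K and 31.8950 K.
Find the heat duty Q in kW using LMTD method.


LMTD = 41.8496 K
Q = 866.5350 * 10.1920 * 41.8496 = 369604.2846 W = 369.6043 kW

369.6043 kW


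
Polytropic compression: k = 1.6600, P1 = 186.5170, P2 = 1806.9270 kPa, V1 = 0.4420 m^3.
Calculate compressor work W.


(k-1)/k = 0.3976
(P2/P1)^exp = 2.4667
W = 2.5152 * 186.5170 * 0.4420 * (2.4667 - 1) = 304.1162 kJ

304.1162 kJ


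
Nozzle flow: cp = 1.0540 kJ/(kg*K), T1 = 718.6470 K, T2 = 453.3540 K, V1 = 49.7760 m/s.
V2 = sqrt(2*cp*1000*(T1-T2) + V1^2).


dT = 265.2930 K
2*cp*1000*dT = 559237.6440
V1^2 = 2477.6502
V2 = sqrt(561715.2942) = 749.4767 m/s

749.4767 m/s


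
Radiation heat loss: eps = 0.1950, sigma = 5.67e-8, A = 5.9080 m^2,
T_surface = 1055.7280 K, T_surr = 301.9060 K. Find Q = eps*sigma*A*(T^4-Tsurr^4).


T^4 = 1.2422e+12
Tsurr^4 = 8.3078e+09
Q = 0.1950 * 5.67e-8 * 5.9080 * 1.2339e+12 = 80603.1690 W

80603.1690 W


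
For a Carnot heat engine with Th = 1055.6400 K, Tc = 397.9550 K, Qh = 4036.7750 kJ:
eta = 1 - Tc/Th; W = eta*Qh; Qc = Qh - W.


eta = 1 - 397.9550/1055.6400 = 0.6230
W = 0.6230 * 4036.7750 = 2514.9922 kJ
Qc = 4036.7750 - 2514.9922 = 1521.7828 kJ

eta = 62.3020%, W = 2514.9922 kJ, Qc = 1521.7828 kJ


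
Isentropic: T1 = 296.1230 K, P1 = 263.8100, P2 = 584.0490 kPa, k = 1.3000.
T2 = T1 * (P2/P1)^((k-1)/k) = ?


(k-1)/k = 0.2308
(P2/P1)^exp = 1.2013
T2 = 296.1230 * 1.2013 = 355.7329 K

355.7329 K


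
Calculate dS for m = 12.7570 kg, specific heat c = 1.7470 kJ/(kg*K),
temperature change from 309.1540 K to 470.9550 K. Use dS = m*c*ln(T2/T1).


T2/T1 = 1.5234
ln(T2/T1) = 0.4209
dS = 12.7570 * 1.7470 * 0.4209 = 9.3809 kJ/K

9.3809 kJ/K


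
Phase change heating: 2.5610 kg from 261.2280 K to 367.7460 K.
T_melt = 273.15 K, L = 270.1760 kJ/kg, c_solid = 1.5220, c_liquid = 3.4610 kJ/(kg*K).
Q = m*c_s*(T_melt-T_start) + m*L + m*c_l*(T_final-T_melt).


Q1 (sensible, solid) = 2.5610 * 1.5220 * 11.9220 = 46.4701 kJ
Q2 (latent) = 2.5610 * 270.1760 = 691.9207 kJ
Q3 (sensible, liquid) = 2.5610 * 3.4610 * 94.5960 = 838.4631 kJ
Q_total = 1576.8539 kJ

1576.8539 kJ


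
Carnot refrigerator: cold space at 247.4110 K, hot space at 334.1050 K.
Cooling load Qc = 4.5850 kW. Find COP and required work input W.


COP = 247.4110 / 86.6940 = 2.8538
W = 4.5850 / 2.8538 = 1.6066 kW

COP = 2.8538, W = 1.6066 kW


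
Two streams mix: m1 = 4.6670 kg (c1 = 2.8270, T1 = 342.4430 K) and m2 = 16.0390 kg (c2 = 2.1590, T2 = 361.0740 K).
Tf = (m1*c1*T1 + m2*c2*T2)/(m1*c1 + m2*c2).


num = 17021.4021
den = 47.8218
Tf = 355.9339 K

355.9339 K
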